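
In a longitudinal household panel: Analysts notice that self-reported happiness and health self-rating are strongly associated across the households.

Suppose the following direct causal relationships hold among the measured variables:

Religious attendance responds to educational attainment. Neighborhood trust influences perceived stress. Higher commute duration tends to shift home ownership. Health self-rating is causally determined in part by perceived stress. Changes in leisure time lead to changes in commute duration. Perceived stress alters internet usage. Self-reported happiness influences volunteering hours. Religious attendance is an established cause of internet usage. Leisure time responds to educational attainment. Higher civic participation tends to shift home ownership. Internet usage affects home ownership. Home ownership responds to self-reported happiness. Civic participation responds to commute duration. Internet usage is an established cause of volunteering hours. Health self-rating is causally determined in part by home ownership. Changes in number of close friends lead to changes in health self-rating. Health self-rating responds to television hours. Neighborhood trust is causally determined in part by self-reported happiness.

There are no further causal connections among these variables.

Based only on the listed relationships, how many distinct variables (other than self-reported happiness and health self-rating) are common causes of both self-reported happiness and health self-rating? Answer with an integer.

0

No listed variable has a causal path to both self-reported happiness and health self-rating, so there are no common causes.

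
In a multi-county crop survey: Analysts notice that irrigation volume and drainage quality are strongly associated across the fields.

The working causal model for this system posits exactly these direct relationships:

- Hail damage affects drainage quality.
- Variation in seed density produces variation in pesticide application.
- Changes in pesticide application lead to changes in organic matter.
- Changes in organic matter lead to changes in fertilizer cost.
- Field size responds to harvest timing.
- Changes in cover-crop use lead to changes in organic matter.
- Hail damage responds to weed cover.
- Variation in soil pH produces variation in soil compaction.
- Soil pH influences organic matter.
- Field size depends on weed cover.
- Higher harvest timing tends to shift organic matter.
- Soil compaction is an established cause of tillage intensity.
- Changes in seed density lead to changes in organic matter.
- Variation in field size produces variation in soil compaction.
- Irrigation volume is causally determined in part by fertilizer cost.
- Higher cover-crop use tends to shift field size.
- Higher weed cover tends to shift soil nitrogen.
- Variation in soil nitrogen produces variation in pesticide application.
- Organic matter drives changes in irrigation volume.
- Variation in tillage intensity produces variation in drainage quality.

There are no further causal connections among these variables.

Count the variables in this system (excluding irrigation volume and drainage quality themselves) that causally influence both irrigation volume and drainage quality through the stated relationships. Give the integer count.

The common causes are: cover-crop use (to irrigation volume via cover-crop use → organic matter → irrigation volume; to drainage quality via cover-crop use → field size → soil compaction → tillage intensity → drainage quality); harvest timing (to irrigation volume via harvest timing → organic matter → irrigation volume; to drainage quality via harvest timing → field size → soil compaction → tillage intensity → drainage quality); soil pH (to irrigation volume via soil pH → organic matter → irrigation volume; to drainage quality via soil pH → soil compaction → tillage intensity → drainage quality); weed cover (to irrigation volume via weed cover → soil nitrogen → pesticide application → organic matter → irrigation volume; to drainage quality via weed cover → hail damage → drainage quality).
Every other variable lacks a causal path to at least one of irrigation volume and drainage quality.

4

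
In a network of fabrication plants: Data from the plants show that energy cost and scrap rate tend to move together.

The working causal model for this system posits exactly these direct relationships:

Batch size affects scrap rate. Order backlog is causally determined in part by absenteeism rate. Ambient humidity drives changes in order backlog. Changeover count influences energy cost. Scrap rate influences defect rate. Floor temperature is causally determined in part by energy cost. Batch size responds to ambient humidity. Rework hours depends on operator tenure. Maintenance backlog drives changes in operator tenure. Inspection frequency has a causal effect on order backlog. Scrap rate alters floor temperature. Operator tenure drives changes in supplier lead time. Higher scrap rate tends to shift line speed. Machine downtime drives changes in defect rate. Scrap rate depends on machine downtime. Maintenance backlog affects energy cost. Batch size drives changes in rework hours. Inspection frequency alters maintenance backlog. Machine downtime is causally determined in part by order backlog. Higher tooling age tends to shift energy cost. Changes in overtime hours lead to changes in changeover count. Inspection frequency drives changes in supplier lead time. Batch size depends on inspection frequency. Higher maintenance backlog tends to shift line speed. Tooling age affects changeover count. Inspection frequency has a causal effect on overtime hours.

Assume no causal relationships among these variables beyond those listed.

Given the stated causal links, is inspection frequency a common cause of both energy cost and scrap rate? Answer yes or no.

yes

Inspection frequency has a causal path to energy cost (inspection frequency → maintenance backlog → energy cost) and to scrap rate (inspection frequency → batch size → scrap rate), so it is a common cause of both — a confounder.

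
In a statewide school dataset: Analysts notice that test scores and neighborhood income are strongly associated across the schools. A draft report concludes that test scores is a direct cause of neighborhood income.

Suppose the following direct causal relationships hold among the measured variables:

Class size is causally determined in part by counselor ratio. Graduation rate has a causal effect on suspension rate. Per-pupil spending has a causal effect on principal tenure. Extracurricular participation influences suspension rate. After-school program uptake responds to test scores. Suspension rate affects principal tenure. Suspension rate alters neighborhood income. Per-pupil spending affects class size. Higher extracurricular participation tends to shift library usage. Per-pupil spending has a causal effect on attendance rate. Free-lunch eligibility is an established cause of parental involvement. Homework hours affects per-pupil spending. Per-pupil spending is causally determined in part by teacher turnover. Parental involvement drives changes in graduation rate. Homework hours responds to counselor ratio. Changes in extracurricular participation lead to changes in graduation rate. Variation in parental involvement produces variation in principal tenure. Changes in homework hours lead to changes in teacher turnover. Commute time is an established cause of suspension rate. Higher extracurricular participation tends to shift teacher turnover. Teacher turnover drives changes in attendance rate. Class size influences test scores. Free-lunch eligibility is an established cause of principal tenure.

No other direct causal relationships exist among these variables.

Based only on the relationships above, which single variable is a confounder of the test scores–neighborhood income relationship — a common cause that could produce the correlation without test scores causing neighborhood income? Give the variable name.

Extracurricular participation has a causal path to test scores (extracurricular participation → teacher turnover → per-pupil spending → class size → test scores) and a separate causal path to neighborhood income (extracurricular participation → suspension rate → neighborhood income), so it is a common cause of both.
No stated relationship gives test scores a causal route to neighborhood income, so the correlation is explained by the shared upstream cause rather than a direct effect.

extracurricular participation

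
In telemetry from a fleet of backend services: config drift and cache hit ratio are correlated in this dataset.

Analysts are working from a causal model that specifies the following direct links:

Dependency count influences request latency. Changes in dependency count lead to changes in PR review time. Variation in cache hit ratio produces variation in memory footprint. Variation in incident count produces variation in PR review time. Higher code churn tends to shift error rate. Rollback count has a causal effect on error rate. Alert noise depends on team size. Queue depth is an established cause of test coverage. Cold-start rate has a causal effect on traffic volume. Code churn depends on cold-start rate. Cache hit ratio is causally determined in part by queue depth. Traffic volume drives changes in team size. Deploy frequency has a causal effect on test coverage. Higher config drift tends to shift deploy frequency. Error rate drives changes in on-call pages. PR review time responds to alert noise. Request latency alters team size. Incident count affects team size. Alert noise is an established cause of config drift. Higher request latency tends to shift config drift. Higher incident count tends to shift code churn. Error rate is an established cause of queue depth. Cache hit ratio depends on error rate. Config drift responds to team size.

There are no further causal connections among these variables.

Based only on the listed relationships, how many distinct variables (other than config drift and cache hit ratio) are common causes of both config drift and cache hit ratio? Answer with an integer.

2

The common causes are: cold-start rate (to config drift via cold-start rate → traffic volume → team size → config drift; to cache hit ratio via cold-start rate → code churn → error rate → cache hit ratio); incident count (to config drift via incident count → team size → config drift; to cache hit ratio via incident count → code churn → error rate → cache hit ratio).
Every other variable lacks a causal path to at least one of config drift and cache hit ratio.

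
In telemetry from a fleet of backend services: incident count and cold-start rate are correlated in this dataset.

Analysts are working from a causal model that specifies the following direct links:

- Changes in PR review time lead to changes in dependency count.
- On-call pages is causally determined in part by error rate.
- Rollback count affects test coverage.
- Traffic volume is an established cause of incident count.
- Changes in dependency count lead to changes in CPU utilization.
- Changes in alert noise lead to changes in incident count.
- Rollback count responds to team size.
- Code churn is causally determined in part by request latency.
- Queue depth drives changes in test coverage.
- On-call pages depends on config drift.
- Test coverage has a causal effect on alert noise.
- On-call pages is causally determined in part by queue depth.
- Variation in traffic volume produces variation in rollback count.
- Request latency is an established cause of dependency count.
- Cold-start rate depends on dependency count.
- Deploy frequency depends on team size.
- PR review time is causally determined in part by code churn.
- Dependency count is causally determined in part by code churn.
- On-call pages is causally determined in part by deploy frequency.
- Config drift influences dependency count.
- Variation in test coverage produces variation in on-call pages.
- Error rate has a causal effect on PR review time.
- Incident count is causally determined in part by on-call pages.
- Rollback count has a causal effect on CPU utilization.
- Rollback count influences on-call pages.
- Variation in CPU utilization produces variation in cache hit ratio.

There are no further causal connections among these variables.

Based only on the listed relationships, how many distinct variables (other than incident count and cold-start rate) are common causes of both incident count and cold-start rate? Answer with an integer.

2

The common causes are: config drift (to incident count via config drift → on-call pages → incident count; to cold-start rate via config drift → dependency count → cold-start rate); error rate (to incident count via error rate → on-call pages → incident count; to cold-start rate via error rate → PR review time → dependency count → cold-start rate).
Every other variable lacks a causal path to at least one of incident count and cold-start rate.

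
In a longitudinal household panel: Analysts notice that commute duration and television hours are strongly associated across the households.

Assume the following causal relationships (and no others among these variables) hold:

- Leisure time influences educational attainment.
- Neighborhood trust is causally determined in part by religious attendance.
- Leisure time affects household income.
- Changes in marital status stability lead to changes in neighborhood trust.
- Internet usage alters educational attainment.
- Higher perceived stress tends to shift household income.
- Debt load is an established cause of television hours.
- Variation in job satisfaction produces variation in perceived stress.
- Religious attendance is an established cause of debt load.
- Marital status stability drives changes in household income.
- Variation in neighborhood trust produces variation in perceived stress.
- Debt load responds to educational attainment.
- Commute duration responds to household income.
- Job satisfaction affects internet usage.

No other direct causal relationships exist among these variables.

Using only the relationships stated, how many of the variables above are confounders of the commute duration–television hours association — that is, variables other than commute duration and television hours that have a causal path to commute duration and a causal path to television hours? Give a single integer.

The common causes are: job satisfaction (to commute duration via job satisfaction → perceived stress → household income → commute duration; to television hours via job satisfaction → internet usage → educational attainment → debt load → television hours); leisure time (to commute duration via leisure time → household income → commute duration; to television hours via leisure time → educational attainment → debt load → television hours); religious attendance (to commute duration via religious attendance → neighborhood trust → perceived stress → household income → commute duration; to television hours via religious attendance → debt load → television hours).
Every other variable lacks a causal path to at least one of commute duration and television hours.

3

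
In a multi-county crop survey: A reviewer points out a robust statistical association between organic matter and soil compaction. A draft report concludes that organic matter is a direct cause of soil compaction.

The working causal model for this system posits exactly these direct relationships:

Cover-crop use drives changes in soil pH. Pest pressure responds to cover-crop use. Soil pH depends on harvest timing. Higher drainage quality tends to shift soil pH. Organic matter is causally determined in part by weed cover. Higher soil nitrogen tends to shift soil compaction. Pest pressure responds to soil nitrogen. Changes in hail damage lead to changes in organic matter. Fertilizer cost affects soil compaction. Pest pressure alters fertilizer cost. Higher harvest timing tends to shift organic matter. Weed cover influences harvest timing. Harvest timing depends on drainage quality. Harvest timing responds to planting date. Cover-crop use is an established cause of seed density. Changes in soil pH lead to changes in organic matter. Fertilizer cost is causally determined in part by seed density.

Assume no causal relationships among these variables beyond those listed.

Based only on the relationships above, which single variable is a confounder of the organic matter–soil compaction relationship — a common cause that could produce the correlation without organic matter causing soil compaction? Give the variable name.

Cover-crop use has a causal path to organic matter (cover-crop use → soil pH → organic matter) and a separate causal path to soil compaction (cover-crop use → seed density → fertilizer cost → soil compaction), so it is a common cause of both.
No stated relationship gives organic matter a causal route to soil compaction, so the correlation is explained by the shared upstream cause rather than a direct effect.

cover-crop use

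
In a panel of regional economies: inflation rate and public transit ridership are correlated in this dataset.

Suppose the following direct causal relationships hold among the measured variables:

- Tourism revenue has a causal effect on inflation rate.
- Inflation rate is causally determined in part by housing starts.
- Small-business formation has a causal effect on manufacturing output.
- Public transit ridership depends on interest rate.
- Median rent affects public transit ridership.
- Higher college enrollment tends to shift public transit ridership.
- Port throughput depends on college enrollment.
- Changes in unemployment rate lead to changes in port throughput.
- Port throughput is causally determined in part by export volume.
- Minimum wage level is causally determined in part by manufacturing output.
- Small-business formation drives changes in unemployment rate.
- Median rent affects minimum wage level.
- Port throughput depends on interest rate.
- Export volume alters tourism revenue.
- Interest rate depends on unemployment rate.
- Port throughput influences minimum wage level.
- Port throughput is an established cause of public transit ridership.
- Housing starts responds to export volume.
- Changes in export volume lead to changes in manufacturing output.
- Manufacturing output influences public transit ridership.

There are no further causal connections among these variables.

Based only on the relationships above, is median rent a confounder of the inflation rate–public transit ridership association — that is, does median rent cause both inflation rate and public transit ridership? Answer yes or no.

Median rent has no stated causal path to inflation rate. A confounder must cause both variables, so median rent does not qualify.

no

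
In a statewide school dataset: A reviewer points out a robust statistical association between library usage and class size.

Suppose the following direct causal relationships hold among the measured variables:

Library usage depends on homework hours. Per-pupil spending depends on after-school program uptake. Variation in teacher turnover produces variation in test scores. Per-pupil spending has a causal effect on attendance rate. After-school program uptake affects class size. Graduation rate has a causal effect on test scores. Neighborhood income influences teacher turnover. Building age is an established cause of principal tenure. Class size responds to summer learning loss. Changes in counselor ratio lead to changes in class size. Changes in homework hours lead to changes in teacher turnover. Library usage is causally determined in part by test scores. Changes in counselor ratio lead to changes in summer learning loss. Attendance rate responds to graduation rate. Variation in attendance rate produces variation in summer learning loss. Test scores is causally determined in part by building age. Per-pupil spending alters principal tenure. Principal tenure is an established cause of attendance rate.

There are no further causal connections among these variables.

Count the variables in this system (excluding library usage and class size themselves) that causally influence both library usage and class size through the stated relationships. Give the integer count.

The common causes are: building age (to library usage via building age → test scores → library usage; to class size via building age → principal tenure → attendance rate → summer learning loss → class size); graduation rate (to library usage via graduation rate → test scores → library usage; to class size via graduation rate → attendance rate → summer learning loss → class size).
Every other variable lacks a causal path to at least one of library usage and class size.

2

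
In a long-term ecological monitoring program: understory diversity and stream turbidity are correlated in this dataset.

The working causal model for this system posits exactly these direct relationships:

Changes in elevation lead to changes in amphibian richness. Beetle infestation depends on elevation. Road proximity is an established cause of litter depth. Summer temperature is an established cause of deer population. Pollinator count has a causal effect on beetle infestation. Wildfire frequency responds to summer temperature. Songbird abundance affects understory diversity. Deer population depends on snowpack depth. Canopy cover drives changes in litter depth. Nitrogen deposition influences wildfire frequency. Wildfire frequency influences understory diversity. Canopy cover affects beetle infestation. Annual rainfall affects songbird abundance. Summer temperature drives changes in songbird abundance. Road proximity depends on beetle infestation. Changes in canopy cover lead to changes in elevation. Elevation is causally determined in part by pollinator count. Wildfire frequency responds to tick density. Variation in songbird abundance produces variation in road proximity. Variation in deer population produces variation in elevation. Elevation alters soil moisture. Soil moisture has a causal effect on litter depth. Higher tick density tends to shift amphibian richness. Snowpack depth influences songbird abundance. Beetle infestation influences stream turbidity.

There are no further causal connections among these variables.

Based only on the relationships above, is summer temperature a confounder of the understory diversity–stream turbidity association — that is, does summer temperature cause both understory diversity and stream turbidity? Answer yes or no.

Summer temperature has a causal path to understory diversity (summer temperature → wildfire frequency → understory diversity) and to stream turbidity (summer temperature → deer population → elevation → beetle infestation → stream turbidity), so it is a common cause of both — a confounder.

yes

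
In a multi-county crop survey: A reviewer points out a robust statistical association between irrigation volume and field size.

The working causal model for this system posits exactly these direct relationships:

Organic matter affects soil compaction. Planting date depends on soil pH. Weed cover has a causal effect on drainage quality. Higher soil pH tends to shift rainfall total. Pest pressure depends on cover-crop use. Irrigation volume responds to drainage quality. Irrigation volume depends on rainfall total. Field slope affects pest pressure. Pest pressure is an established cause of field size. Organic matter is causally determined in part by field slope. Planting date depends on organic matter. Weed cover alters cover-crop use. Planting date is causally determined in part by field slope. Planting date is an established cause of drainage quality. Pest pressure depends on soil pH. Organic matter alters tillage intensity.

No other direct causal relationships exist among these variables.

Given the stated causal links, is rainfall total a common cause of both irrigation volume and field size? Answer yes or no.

Rainfall total has no stated causal path to field size. A confounder must cause both variables, so rainfall total does not qualify.

no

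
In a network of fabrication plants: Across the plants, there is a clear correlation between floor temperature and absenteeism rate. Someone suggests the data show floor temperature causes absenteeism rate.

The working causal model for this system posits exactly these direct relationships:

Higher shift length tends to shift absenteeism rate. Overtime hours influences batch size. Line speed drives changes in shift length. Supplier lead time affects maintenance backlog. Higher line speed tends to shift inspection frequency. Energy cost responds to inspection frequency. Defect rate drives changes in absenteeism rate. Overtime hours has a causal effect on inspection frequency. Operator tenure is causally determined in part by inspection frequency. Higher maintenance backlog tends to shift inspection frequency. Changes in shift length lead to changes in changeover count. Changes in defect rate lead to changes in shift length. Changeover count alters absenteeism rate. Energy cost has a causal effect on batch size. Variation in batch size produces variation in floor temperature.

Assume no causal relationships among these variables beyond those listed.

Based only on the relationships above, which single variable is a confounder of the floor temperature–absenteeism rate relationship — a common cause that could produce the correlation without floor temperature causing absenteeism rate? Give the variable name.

line speed

Line speed has a causal path to floor temperature (line speed → inspection frequency → energy cost → batch size → floor temperature) and a separate causal path to absenteeism rate (line speed → shift length → absenteeism rate), so it is a common cause of both.
No stated relationship gives floor temperature a causal route to absenteeism rate, so the correlation is explained by the shared upstream cause rather than a direct effect.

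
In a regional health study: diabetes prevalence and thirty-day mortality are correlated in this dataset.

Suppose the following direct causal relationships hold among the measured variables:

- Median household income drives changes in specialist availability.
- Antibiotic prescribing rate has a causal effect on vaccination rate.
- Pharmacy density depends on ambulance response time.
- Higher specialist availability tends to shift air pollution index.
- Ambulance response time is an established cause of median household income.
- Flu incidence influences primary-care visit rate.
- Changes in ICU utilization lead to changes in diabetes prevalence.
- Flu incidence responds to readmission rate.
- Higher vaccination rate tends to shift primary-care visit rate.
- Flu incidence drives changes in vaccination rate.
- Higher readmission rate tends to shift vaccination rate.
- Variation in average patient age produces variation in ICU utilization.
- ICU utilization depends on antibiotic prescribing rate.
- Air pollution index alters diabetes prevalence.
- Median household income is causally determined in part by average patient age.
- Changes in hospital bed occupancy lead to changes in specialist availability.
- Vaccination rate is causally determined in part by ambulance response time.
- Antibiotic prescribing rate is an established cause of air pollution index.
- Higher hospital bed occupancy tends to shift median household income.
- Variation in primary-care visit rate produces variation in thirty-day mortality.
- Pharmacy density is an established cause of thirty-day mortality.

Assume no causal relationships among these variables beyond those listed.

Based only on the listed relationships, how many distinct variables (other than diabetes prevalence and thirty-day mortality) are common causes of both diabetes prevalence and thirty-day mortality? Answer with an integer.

2

The common causes are: ambulance response time (to diabetes prevalence via ambulance response time → median household income → specialist availability → air pollution index → diabetes prevalence; to thirty-day mortality via ambulance response time → pharmacy density → thirty-day mortality); antibiotic prescribing rate (to diabetes prevalence via antibiotic prescribing rate → air pollution index → diabetes prevalence; to thirty-day mortality via antibiotic prescribing rate → vaccination rate → primary-care visit rate → thirty-day mortality).
Every other variable lacks a causal path to at least one of diabetes prevalence and thirty-day mortality.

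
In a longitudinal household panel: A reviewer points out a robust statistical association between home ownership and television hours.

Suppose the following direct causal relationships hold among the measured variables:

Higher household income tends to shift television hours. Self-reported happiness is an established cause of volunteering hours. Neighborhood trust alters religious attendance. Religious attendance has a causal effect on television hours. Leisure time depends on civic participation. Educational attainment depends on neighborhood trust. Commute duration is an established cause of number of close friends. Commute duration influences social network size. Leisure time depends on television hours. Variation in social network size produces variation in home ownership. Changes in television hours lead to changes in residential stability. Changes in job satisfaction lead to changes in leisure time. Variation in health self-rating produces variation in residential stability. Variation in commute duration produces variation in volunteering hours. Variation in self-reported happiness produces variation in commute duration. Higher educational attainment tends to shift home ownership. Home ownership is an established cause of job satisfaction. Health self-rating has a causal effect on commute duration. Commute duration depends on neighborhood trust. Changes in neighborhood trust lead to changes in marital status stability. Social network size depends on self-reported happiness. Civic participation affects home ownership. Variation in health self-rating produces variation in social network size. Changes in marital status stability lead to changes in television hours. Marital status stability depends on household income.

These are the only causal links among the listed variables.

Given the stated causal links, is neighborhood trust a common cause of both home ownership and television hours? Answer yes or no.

Neighborhood trust has a causal path to home ownership (neighborhood trust → educational attainment → home ownership) and to television hours (neighborhood trust → religious attendance → television hours), so it is a common cause of both — a confounder.

yes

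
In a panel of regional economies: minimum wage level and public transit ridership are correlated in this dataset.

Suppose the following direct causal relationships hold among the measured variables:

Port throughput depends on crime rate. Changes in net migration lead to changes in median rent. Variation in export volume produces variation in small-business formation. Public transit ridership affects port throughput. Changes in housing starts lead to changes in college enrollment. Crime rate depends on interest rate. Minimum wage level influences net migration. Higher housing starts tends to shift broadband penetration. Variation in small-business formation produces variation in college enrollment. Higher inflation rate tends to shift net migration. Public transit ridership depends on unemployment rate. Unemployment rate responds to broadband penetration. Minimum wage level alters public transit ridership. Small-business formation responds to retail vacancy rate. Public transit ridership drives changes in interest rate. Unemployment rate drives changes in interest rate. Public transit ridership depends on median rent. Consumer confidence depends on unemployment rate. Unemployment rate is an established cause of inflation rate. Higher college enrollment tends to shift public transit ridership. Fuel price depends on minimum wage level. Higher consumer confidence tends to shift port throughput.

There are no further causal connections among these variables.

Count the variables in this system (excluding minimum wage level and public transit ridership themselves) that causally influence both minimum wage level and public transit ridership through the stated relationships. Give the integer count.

No listed variable has a causal path to both minimum wage level and public transit ridership, so there are no common causes.

0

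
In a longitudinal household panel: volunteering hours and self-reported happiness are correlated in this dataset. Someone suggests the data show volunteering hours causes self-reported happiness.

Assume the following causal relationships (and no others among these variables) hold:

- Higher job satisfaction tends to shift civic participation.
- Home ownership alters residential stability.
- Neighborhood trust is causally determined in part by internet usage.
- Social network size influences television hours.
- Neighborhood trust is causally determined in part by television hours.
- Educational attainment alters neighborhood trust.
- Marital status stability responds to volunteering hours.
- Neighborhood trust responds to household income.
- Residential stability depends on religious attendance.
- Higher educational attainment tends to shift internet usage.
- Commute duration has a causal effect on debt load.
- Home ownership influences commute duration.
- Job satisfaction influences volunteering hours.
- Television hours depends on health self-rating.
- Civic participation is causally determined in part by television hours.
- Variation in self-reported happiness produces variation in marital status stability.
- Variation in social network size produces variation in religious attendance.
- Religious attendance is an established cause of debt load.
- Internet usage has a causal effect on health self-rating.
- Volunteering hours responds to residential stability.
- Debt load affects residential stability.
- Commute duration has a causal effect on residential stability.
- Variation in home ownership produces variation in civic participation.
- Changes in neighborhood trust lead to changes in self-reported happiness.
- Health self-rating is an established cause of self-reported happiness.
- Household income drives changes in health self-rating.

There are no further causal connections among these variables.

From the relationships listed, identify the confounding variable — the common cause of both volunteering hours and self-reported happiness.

social network size

Social network size has a causal path to volunteering hours (social network size → religious attendance → residential stability → volunteering hours) and a separate causal path to self-reported happiness (social network size → television hours → neighborhood trust → self-reported happiness), so it is a common cause of both.
No stated relationship gives volunteering hours a causal route to self-reported happiness, so the correlation is explained by the shared upstream cause rather than a direct effect.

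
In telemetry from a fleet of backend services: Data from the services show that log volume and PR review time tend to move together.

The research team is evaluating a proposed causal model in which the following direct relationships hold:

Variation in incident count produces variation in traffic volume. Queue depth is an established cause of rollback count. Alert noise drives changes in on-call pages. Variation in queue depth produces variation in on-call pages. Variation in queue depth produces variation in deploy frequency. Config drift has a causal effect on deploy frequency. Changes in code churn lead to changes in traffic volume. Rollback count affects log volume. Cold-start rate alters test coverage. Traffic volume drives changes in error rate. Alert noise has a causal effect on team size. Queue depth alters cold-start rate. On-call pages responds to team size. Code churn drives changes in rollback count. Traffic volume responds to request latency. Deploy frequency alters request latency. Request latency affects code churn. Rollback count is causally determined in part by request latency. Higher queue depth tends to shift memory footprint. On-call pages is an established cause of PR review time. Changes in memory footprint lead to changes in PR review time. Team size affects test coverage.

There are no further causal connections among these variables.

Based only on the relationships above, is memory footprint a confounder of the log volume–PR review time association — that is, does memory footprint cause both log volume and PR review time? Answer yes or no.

Memory footprint has no stated causal path to log volume. A confounder must cause both variables, so memory footprint does not qualify.

no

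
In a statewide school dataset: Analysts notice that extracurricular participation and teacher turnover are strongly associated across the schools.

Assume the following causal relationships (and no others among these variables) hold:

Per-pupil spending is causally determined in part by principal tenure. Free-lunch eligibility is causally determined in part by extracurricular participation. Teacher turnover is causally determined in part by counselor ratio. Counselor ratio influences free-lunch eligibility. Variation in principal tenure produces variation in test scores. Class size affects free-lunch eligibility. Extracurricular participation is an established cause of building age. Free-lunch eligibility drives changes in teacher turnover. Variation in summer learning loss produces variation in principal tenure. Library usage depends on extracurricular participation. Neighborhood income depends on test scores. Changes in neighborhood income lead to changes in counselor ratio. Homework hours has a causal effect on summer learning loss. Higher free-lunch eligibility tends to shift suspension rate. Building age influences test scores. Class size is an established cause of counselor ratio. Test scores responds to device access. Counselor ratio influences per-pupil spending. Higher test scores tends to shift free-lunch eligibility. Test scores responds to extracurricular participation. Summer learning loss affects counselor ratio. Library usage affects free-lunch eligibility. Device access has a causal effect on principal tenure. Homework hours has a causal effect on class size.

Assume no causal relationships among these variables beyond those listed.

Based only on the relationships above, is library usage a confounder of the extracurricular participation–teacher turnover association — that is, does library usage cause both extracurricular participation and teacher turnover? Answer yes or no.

Library usage has no stated causal path to extracurricular participation. A confounder must cause both variables, so library usage does not qualify.

no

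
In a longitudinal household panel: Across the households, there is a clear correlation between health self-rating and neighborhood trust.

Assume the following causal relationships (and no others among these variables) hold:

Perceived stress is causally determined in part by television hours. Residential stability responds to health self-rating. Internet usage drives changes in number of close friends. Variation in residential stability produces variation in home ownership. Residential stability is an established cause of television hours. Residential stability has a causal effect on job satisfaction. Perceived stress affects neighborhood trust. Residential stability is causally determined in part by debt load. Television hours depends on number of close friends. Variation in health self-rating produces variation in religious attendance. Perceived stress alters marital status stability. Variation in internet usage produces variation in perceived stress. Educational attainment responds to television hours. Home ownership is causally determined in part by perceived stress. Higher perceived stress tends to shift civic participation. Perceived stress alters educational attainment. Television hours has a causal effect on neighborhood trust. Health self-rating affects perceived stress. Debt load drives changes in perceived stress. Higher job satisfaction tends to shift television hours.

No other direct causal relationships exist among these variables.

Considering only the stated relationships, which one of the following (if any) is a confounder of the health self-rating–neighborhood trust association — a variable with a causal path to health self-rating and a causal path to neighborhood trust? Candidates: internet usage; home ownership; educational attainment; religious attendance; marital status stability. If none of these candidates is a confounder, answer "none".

none

None of the listed candidates has causal paths to both health self-rating and neighborhood trust in the stated relationships, so none is a common cause.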